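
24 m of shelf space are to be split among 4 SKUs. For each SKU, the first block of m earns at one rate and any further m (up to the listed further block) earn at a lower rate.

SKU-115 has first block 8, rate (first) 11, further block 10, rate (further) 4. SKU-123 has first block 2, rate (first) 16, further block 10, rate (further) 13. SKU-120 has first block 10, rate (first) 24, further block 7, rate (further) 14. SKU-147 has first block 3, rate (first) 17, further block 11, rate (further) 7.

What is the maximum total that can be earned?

447

Treat each block as its own option and order by rate: SKU-120/first 24 > SKU-147/first 17 > SKU-123/first 16 > SKU-120/second 14 > SKU-123/second 13 > SKU-115/first 11 > SKU-147/second 7 > SKU-115/second 4.
SKU-120/first (24): +10 ; 14 left.
SKU-147/first (17): +3 ; 11 left.
Fill SKU-123 first block (2 at 16) ; 9 left.
Fill SKU-120 second block (7 at 14) ; 2 left.
2 remain; put them into SKU-123 second at 13.
Total = 24×10 + 17×3 + 16×2 + 14×7 + 13×2 = 447.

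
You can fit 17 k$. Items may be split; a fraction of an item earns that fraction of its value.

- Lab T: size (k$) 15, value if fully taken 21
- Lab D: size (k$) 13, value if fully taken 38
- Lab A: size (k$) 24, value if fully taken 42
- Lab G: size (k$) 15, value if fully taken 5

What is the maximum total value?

45

Rank by value-to-size ratio: Lab D 38/13≈2.92, Lab A 42/24≈1.75, Lab T 21/15≈1.4, Lab G 5/15≈0.333.
All 13 k$ of Lab D fit (value 38) ; 4 remain.
Fill the last 4 k$ with part of Lab A: 4/24 of it earns 7.
Total value = 45.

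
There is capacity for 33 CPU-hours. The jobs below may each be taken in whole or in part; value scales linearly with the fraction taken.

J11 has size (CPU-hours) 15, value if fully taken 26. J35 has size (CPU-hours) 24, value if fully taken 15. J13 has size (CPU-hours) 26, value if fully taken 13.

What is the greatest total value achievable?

Best value per unit of size first: J11 26/15≈1.73, J35 15/24≈0.625, J13 13/26≈0.5.
All 15 CPU-hours of J11 fit (value 26) — 18 remain.
Only 18 CPU-hours remain; take 18/24 of J35 for value 15×18/24 = 11.25.
Total value = 37.25.

37.25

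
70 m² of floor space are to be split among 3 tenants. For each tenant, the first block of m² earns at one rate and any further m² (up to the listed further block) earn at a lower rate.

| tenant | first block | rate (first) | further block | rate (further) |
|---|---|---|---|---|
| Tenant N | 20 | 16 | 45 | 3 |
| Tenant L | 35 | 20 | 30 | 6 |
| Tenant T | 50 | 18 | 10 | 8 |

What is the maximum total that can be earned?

Treat each block as its own option and order by rate: Tenant L/T1 20 > Tenant T/T1 18 > Tenant N/T1 16 > Tenant T/T2 8 > Tenant L/T2 6 > Tenant N/T2 3.
Tenant L/T1 (20): +35 ; 35 left.
Tenant T/T1: +35 of 50 at 18; pool empty.
Total = 20×35 + 18×35 = 1330.

1330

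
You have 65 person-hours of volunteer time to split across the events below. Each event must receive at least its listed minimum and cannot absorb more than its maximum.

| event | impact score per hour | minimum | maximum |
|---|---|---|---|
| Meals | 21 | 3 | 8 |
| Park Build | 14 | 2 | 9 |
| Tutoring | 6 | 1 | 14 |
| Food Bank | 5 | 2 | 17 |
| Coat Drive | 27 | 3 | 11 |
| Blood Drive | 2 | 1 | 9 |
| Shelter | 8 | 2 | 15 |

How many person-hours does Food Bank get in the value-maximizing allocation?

7

Meeting every minimum uses 3+2+1+2+3+1+2 = 14 person-hours, leaving 51.
Rank by impact score per hour: Coat Drive 27 > Meals 21 > Park Build 14 > Shelter 8 > Tutoring 6 > Food Bank 5 > Blood Drive 2.
Give Coat Drive 8 more to hit its cap of 11 — 43 left.
Meals takes 5 more to reach its cap of 8 — 38 left.
Give Park Build 7 more to hit its cap of 9 — 31 left.
Give Shelter 13 more to hit its cap of 15 — 18 left.
Tutoring: +13 to 14 (cap) — 5 left.
Food Bank: +5 (room for 15) → 7. Pool exhausted.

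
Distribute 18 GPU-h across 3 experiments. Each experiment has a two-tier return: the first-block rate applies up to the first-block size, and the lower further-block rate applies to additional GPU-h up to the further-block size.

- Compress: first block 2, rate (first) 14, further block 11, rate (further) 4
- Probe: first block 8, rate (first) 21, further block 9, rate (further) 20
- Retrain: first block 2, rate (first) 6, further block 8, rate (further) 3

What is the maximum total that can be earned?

362

Treat each block as its own option and order by rate: Probe/T1 21 > Probe/T2 20 > Compress/T1 14 > Retrain/T1 6 > Compress/T2 4 > Retrain/T2 3.
Fill Probe T1 block (8 at 21) ; 10 left.
Fill Probe T2 block (9 at 20) ; 1 left.
Compress/T1: +1 of 2 at 14; pool empty.
Total = 21×8 + 20×9 + 14×1 = 362.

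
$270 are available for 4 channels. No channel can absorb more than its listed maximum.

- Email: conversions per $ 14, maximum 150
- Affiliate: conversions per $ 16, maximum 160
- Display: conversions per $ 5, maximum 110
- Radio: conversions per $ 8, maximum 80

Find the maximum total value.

Order the channels by conversions per $: Affiliate 16 > Email 14 > Radio 8 > Display 5.
Give Affiliate 160 to hit its cap of 160 — 110 left.
Only 110 left; Email takes them to reach 110.
Total = 14×110 + 16×160 = 4100.

4100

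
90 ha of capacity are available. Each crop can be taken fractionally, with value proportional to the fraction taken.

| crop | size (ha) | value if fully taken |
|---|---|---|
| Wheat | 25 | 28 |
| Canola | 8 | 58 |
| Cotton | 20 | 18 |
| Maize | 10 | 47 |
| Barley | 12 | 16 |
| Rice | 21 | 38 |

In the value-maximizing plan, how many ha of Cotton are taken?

Rank by value-to-size ratio: Canola 58/8≈7.25, Maize 47/10≈4.7, Rice 38/21≈1.81, Barley 16/12≈1.33, Wheat 28/25≈1.12, Cotton 18/20≈0.9.
All 8 ha of Canola fit (value 58) ; 82 remain.
Take all of Maize (10 ha, value 47) ; 72 ha left.
Take all of Rice (21 ha, value 38) ; 51 ha left.
Barley: take in full, 12 ha for value 16 ; 39 left.
Take all of Wheat (25 ha, value 28) ; 14 ha left.
Fill the last 14 ha with part of Cotton: 14/20 of it earns 12.6.

14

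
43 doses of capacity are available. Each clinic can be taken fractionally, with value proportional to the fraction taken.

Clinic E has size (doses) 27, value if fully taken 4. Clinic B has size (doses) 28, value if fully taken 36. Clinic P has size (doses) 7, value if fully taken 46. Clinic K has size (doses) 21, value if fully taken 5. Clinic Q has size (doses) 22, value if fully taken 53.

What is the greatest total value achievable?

117

Sort by value density: Clinic P 46/7≈6.57, Clinic Q 53/22≈2.41, Clinic B 36/28≈1.29, Clinic K 5/21≈0.238, Clinic E 4/27≈0.148.
Take all of Clinic P (7 doses, value 46) — 36 doses left.
Take all of Clinic Q (22 doses, value 53) — 14 doses left.
Only 14 doses remain; take 14/28 of Clinic B for value 36×14/28 = 18.
Total value = 117.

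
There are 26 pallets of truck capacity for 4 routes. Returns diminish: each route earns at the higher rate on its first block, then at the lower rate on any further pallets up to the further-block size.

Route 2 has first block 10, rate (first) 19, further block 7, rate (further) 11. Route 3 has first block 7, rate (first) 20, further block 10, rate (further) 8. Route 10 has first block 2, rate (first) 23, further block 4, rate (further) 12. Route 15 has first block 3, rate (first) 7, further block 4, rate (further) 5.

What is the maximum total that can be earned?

Rank every tier by rate: Route 10/first 23 > Route 3/first 20 > Route 2/first 19 > Route 10/second 12 > Route 2/second 11 > Route 3/second 8 > Route 15/first 7 > Route 15/second 5.
Fill Route 10 first block (2 at 23) → 24 left.
Fill Route 3 first block (7 at 20) → 17 left.
Fill Route 2 first block (10 at 19) → 7 left.
Route 10/second (12): +4 → 3 left.
Route 2/second: +3 of 7 at 11; pool empty.
Total = 23×2 + 20×7 + 19×10 + 12×4 + 11×3 = 457.

457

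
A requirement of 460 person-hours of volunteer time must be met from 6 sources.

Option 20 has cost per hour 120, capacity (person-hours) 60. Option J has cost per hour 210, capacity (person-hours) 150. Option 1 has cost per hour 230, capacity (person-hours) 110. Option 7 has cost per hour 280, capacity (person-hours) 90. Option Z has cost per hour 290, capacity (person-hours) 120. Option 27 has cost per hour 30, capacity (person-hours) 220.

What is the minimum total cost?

Cheapest first:
Option 27 (30): use full 220 → 240 person-hours to go.
Option 20 (120): use full 60 → 180 person-hours to go.
Option J (210): use full 150 → 30 person-hours to go.
Option 1 at 230: take 30 of its 110 → requirement met.
Option 7, Option Z: unused.
Cost = 220×30 + 60×120 + 150×210 + 30×230 = 52200.

52200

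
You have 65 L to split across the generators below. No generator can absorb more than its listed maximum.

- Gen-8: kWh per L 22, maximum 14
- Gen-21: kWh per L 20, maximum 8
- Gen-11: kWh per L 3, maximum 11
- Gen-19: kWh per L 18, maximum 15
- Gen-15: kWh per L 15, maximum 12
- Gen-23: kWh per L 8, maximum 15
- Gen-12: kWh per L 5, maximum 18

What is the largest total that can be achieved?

Order the generators by kWh per L: Gen-8 22 > Gen-21 20 > Gen-19 18 > Gen-15 15 > Gen-23 8 > Gen-12 5 > Gen-11 3.
Gen-8 takes 14 to reach its cap of 14 → 51 left.
Give Gen-21 8 to hit its cap of 8 → 43 left.
Gen-19: +15 to 15 (cap) → 28 left.
Gen-15: +12 to 12 (cap) → 16 left.
Gen-23 takes 15 to reach its cap of 15 → 1 left.
Gen-12 has room for 18 but only 1 remain, so it gets 1.
Total = 22×14 + 20×8 + 18×15 + 15×12 + 8×15 + 5×1 = 1043.

1043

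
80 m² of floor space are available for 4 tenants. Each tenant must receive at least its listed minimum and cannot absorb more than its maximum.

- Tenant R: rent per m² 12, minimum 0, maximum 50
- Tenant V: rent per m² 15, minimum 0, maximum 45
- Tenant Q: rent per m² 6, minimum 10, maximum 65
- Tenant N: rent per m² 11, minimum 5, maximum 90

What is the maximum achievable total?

Meeting every minimum uses 0+0+10+5 = 15 m², leaving 65.
Rank by rent per m²: Tenant V 15 > Tenant R 12 > Tenant N 11 > Tenant Q 6.
Give Tenant V 45 more to hit its cap of 45 — 20 left.
Only 20 left; Tenant R takes them to reach 20.
Total = 12×20 + 15×45 + 6×10 + 11×5 = 1030.

1030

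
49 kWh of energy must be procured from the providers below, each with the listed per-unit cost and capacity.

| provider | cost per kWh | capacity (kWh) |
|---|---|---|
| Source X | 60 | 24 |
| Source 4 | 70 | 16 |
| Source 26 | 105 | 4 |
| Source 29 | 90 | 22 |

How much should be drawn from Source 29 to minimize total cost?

9

Cheapest first:
Source X at 60: take all 24 kWh ; 25 still needed.
Take 16 from Source 4 at 70 ; need 9 more.
Source 29 at 90: take 9 of its 22 ; requirement met.
Source 26: unused.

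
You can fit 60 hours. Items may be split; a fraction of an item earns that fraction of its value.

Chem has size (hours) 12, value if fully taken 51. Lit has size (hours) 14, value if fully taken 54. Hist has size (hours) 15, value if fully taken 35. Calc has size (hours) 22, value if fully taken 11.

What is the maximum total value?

149.5

Rank by value-to-size ratio: Chem 51/12≈4.25, Lit 54/14≈3.86, Hist 35/15≈2.33, Calc 11/22≈0.5.
All 12 hours of Chem fit (value 51) → 48 remain.
Take all of Lit (14 hours, value 54) → 34 hours left.
Hist: take in full, 15 hours for value 35 → 19 left.
Fill the last 19 hours with part of Calc: 19/22 of it earns 9.5.
Total value = 149.5.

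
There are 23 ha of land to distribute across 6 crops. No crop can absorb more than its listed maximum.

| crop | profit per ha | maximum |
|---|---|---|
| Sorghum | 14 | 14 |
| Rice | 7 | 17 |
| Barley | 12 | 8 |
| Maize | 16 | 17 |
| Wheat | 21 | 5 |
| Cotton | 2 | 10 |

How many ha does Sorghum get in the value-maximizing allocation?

Highest profit per ha first: Wheat 21 > Maize 16 > Sorghum 14 > Barley 12 > Rice 7 > Cotton 2.
Give Wheat 5 to hit its cap of 5 ; 18 left.
Maize takes 17 to reach its cap of 17 ; 1 left.
Sorghum has room for 14 but only 1 remain, so it gets 1.

1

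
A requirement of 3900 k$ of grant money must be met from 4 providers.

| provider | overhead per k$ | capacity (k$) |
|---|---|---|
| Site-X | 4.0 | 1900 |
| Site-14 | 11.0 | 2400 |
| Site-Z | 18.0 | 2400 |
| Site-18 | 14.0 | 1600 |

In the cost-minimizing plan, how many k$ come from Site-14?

2000

Use providers in increasing cost order.
Site-X at 4.0: take all 1900 k$ — 2000 still needed.
Site-14 at 11.0: take 2000 of its 2400 — requirement met.
Site-18, Site-Z: unused.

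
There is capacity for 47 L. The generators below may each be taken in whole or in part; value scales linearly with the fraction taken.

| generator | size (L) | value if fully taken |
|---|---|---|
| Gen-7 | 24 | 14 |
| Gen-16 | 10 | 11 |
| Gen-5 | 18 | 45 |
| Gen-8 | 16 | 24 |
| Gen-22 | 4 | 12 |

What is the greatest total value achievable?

90.9

Rank by value-to-size ratio: Gen-22 12/4≈3, Gen-5 45/18≈2.5, Gen-8 24/16≈1.5, Gen-16 11/10≈1.1, Gen-7 14/24≈0.583.
All 4 L of Gen-22 fit (value 12) — 43 remain.
Gen-5: take in full, 18 L for value 45 — 25 left.
All 16 L of Gen-8 fit (value 24) — 9 remain.
Fill the last 9 L with part of Gen-16: 9/10 of it earns 9.9.
Total value = 90.9.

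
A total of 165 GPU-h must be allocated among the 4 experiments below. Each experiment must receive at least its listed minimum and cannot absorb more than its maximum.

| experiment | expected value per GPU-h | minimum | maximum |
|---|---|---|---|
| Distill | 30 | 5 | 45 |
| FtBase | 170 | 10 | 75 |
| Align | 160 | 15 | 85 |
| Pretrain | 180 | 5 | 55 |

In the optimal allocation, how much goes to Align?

30

Meeting every minimum uses 5+10+15+5 = 35 GPU-h, leaving 130.
Rank by expected value per GPU-h: Pretrain 180 > FtBase 170 > Align 160 > Distill 30.
Pretrain takes 50 more to reach its cap of 55 — 80 left.
FtBase takes 65 more to reach its cap of 75 — 15 left.
Align has room for 70 more but only 15 remain, so it gets 30.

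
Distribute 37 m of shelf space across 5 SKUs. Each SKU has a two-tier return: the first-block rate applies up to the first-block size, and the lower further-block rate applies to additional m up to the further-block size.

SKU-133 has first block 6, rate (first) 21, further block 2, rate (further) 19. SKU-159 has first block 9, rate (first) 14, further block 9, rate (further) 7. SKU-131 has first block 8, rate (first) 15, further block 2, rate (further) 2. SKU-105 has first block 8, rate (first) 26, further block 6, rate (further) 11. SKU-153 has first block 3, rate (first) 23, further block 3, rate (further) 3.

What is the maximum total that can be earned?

698

Order all 10 blocks by rate: SKU-105/tier1 26 > SKU-153/tier1 23 > SKU-133/tier1 21 > SKU-133/tier2 19 > SKU-131/tier1 15 > SKU-159/tier1 14 > SKU-105/tier2 11 > SKU-159/tier2 7 > SKU-153/tier2 3 > SKU-131/tier2 2.
Fill SKU-105 tier1 block (8 at 26) ; 29 left.
SKU-153 tier1 at 23: fill all 3 ; 26 left.
Fill SKU-133 tier1 block (6 at 21) ; 20 left.
SKU-133/tier2 (19): +2 ; 18 left.
SKU-131/tier1 (15): +8 ; 10 left.
Fill SKU-159 tier1 block (9 at 14) ; 1 left.
SKU-105 tier2 at 11: only 1 left, fill 1.
Total = 26×8 + 23×3 + 21×6 + 19×2 + 15×8 + 14×9 + 11×1 = 698.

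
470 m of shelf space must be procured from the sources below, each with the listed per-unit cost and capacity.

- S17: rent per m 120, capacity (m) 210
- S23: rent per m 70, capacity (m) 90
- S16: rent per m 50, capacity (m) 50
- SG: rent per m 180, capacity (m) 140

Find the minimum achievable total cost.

Use sources in increasing cost order.
Take 50 from S16 at 50 — need 420 more.
S23 (70): use full 90 — 330 m to go.
Take 210 from S17 at 120 — need 120 more.
SG at 180: take 120 of its 140 — requirement met.
Cost = 50×50 + 90×70 + 210×120 + 120×180 = 55600.

55600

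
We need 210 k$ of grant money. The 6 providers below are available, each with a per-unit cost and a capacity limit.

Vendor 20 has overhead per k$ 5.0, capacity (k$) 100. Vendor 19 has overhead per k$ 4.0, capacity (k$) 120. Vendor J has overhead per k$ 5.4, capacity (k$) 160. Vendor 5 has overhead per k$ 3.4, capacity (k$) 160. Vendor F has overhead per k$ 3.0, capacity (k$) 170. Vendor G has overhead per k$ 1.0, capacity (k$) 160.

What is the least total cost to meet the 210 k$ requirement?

310

Use providers in increasing cost order.
Vendor G (1.0): use full 160 → 50 k$ to go.
Vendor F (3.0): take the remaining 50 → done.
Vendor 5, Vendor 19, Vendor 20, Vendor J: unused.
Cost = 160×1.0 + 50×3.0 = 310.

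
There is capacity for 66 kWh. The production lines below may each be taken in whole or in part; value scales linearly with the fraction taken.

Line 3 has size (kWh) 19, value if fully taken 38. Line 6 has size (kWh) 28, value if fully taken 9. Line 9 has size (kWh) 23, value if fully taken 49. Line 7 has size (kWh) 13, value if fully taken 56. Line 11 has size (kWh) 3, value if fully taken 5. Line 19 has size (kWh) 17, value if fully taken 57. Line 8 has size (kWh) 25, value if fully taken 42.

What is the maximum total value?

188

Best value per unit of size first: Line 7 56/13≈4.31, Line 19 57/17≈3.35, Line 9 49/23≈2.13, Line 3 38/19≈2, Line 8 42/25≈1.68, Line 11 5/3≈1.67, Line 6 9/28≈0.321.
All 13 kWh of Line 7 fit (value 56) ; 53 remain.
Take all of Line 19 (17 kWh, value 57) ; 36 kWh left.
All 23 kWh of Line 9 fit (value 49) ; 13 remain.
Fill the last 13 kWh with part of Line 3: 13/19 of it earns 26.
Total value = 188.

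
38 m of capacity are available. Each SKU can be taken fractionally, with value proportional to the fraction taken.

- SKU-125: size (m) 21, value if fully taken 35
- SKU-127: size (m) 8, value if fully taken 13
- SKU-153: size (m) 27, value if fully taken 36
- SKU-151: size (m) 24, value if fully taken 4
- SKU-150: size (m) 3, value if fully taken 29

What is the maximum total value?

85

Sort by value density: SKU-150 29/3≈9.67, SKU-125 35/21≈1.67, SKU-127 13/8≈1.62, SKU-153 36/27≈1.33, SKU-151 4/24≈0.167.
Take all of SKU-150 (3 m, value 29) → 35 m left.
SKU-125: take in full, 21 m for value 35 → 14 left.
SKU-127: take in full, 8 m for value 13 → 6 left.
Fill the last 6 m with part of SKU-153: 6/27 of it earns 8.
Total value = 85.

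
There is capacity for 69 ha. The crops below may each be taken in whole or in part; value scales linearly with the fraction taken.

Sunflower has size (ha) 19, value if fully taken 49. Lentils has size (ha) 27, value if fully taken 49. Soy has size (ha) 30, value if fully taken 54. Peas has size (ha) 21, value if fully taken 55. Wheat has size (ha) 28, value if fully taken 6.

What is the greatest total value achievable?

156.6

Best value per unit of size first: Peas 55/21≈2.62, Sunflower 49/19≈2.58, Lentils 49/27≈1.81, Soy 54/30≈1.8, Wheat 6/28≈0.214.
All 21 ha of Peas fit (value 55) ; 48 remain.
Take all of Sunflower (19 ha, value 49) ; 29 ha left.
Take all of Lentils (27 ha, value 49) ; 2 ha left.
Fill the last 2 ha with part of Soy: 2/30 of it earns 3.6.
Total value = 156.6.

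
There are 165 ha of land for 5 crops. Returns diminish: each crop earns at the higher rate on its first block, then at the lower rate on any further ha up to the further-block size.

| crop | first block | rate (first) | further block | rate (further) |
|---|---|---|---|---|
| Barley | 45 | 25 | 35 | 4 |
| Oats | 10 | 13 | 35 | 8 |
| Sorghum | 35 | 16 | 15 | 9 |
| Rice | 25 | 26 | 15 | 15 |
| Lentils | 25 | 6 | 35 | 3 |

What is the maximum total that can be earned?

2985

Rank every tier by rate: Rice/tier1 26 > Barley/tier1 25 > Sorghum/tier1 16 > Rice/tier2 15 > Oats/tier1 13 > Sorghum/tier2 9 > Oats/tier2 8 > Lentils/tier1 6 > Barley/tier2 4 > Lentils/tier2 3.
Rice tier1 at 26: fill all 25 — 140 left.
Barley/tier1 (25): +45 — 95 left.
Sorghum tier1 at 16: fill all 35 — 60 left.
Fill Rice tier2 block (15 at 15) — 45 left.
Fill Oats tier1 block (10 at 13) — 35 left.
Sorghum tier2 at 9: fill all 15 — 20 left.
Oats/tier2: +20 of 35 at 8; pool empty.
Total = 26×25 + 25×45 + 16×35 + 15×15 + 13×10 + 9×15 + 8×20 = 2985.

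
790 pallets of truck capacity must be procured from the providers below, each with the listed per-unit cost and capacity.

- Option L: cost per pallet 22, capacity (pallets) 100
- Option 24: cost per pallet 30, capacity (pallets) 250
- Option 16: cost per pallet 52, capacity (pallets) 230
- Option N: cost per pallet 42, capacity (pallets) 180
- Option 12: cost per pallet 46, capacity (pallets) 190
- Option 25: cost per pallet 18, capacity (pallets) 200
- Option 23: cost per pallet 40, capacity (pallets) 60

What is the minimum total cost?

Use providers in increasing cost order.
Take 200 from Option 25 at 18 — need 590 more.
Option L at 22: take all 100 pallets — 490 still needed.
Take 250 from Option 24 at 30 — need 240 more.
Take 60 from Option 23 at 40 — need 180 more.
Option N at 42: take all 180 pallets — 0 still needed.
Option 12, Option 16: unused.
Cost = 200×18 + 100×22 + 250×30 + 60×40 + 180×42 = 23260.

23260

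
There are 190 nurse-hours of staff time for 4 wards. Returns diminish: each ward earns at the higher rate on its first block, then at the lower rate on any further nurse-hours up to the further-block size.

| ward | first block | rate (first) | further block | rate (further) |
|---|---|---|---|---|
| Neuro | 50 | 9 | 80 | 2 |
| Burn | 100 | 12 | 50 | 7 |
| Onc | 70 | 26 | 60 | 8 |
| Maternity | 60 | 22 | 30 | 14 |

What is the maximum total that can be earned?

Order all 8 blocks by rate: Onc/T1 26 > Maternity/T1 22 > Maternity/T2 14 > Burn/T1 12 > Neuro/T1 9 > Onc/T2 8 > Burn/T2 7 > Neuro/T2 2.
Fill Onc T1 block (70 at 26) — 120 left.
Fill Maternity T1 block (60 at 22) — 60 left.
Maternity/T2 (14): +30 — 30 left.
Burn T1 at 12: only 30 left, fill 30.
Total = 26×70 + 22×60 + 14×30 + 12×30 = 3920.

3920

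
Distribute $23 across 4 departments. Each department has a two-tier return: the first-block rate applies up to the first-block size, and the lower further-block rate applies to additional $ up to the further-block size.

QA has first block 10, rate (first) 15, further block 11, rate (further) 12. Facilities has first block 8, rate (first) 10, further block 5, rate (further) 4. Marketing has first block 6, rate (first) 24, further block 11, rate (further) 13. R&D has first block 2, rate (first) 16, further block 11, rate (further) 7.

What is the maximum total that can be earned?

391

Treat each block as its own option and order by rate: Marketing/tier1 24 > R&D/tier1 16 > QA/tier1 15 > Marketing/tier2 13 > QA/tier2 12 > Facilities/tier1 10 > R&D/tier2 7 > Facilities/tier2 4.
Fill Marketing tier1 block (6 at 24) — 17 left.
R&D/tier1 (16): +2 — 15 left.
QA tier1 at 15: fill all 10 — 5 left.
Marketing/tier2: +5 of 11 at 13; pool empty.
Total = 24×6 + 16×2 + 15×10 + 13×5 = 391.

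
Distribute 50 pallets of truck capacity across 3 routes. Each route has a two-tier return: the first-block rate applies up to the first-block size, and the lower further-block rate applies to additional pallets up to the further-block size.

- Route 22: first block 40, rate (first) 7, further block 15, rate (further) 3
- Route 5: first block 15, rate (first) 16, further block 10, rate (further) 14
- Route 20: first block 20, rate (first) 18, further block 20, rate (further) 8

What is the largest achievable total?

780

Treat each block as its own option and order by rate: Route 20/tier1 18 > Route 5/tier1 16 > Route 5/tier2 14 > Route 20/tier2 8 > Route 22/tier1 7 > Route 22/tier2 3.
Fill Route 20 tier1 block (20 at 18) — 30 left.
Fill Route 5 tier1 block (15 at 16) — 15 left.
Fill Route 5 tier2 block (10 at 14) — 5 left.
Route 20 tier2 at 8: only 5 left, fill 5.
Total = 18×20 + 16×15 + 14×10 + 8×5 = 780.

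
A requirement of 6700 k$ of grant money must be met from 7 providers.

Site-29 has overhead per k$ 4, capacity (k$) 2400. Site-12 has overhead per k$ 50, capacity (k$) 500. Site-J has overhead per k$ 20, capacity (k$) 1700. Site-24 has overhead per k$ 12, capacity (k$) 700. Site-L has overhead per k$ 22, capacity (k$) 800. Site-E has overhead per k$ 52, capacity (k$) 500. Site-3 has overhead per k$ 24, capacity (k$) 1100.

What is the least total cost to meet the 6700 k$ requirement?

96000

Use providers in increasing cost order.
Take 2400 from Site-29 at 4 → need 4300 more.
Take 700 from Site-24 at 12 → need 3600 more.
Site-J (20): use full 1700 → 1900 k$ to go.
Take 800 from Site-L at 22 → need 1100 more.
Take 1100 from Site-3 at 24 → need 0 more.
Site-12, Site-E: unused.
Cost = 2400×4 + 700×12 + 1700×20 + 800×22 + 1100×24 = 96000.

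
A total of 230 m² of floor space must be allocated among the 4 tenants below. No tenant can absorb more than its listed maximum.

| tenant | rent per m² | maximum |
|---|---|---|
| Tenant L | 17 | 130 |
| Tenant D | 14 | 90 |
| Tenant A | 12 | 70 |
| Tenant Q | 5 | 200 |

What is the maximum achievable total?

3590

Order the tenants by rent per m²: Tenant L 17 > Tenant D 14 > Tenant A 12 > Tenant Q 5.
Give Tenant L 130 to hit its cap of 130 ; 100 left.
Tenant D takes 90 to reach its cap of 90 ; 10 left.
Only 10 left; Tenant A takes them to reach 10.
Total = 17×130 + 14×90 + 12×10 = 3590.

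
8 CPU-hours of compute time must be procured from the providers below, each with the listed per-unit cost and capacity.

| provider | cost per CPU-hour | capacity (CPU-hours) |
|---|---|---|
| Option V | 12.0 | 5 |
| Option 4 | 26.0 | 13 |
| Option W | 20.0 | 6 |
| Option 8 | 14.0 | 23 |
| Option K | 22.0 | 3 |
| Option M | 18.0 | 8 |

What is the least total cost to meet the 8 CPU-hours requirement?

Cheapest first:
Option V at 12.0: take all 5 CPU-hours — 3 still needed.
Take 3 from Option 8 at 14.0 to finish.
Option M, Option W, Option K, Option 4: unused.
Cost = 5×12.0 + 3×14.0 = 102.

102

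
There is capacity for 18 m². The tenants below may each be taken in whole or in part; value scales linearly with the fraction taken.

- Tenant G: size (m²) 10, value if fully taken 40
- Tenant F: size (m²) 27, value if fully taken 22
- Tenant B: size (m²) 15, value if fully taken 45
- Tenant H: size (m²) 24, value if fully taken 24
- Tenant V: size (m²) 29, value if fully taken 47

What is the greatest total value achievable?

Rank by value-to-size ratio: Tenant G 40/10≈4, Tenant B 45/15≈3, Tenant V 47/29≈1.62, Tenant H 24/24≈1, Tenant F 22/27≈0.815.
Take all of Tenant G (10 m², value 40) — 8 m² left.
Fill the last 8 m² with part of Tenant B: 8/15 of it earns 24.
Total value = 64.

64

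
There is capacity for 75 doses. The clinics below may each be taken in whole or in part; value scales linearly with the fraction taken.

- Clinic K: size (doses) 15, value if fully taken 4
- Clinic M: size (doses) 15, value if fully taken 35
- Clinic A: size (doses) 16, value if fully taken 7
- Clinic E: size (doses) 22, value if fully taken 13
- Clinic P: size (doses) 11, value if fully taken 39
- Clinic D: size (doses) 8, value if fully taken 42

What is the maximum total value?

Sort by value density: Clinic D 42/8≈5.25, Clinic P 39/11≈3.55, Clinic M 35/15≈2.33, Clinic E 13/22≈0.591, Clinic A 7/16≈0.438, Clinic K 4/15≈0.267.
All 8 doses of Clinic D fit (value 42) — 67 remain.
Take all of Clinic P (11 doses, value 39) — 56 doses left.
Take all of Clinic M (15 doses, value 35) — 41 doses left.
All 22 doses of Clinic E fit (value 13) — 19 remain.
Clinic A: take in full, 16 doses for value 7 — 3 left.
3 doses left: a 3/15 share of Clinic K gives 4×3/15 = 0.8.
Total value = 136.8.

136.8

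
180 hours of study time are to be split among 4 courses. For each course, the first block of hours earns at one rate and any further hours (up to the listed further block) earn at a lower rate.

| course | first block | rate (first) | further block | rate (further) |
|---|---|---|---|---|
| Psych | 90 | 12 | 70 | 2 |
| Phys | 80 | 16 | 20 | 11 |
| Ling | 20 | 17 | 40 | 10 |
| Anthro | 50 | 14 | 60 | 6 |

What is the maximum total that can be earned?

2680

Treat each block as its own option and order by rate: Ling/tier1 17 > Phys/tier1 16 > Anthro/tier1 14 > Psych/tier1 12 > Phys/tier2 11 > Ling/tier2 10 > Anthro/tier2 6 > Psych/tier2 2.
Fill Ling tier1 block (20 at 17) ; 160 left.
Phys tier1 at 16: fill all 80 ; 80 left.
Anthro tier1 at 14: fill all 50 ; 30 left.
Psych tier1 at 12: only 30 left, fill 30.
Total = 17×20 + 16×80 + 14×50 + 12×30 = 2680.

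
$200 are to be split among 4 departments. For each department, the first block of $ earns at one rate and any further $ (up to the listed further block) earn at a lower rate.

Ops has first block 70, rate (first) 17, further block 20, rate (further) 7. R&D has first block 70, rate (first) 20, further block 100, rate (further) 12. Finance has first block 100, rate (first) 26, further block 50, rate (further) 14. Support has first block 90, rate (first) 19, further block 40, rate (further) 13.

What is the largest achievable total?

4570

Treat each block as its own option and order by rate: Finance/tier1 26 > R&D/tier1 20 > Support/tier1 19 > Ops/tier1 17 > Finance/tier2 14 > Support/tier2 13 > R&D/tier2 12 > Ops/tier2 7.
Finance tier1 at 26: fill all 100 → 100 left.
Fill R&D tier1 block (70 at 20) → 30 left.
Support/tier1: +30 of 90 at 19; pool empty.
Total = 26×100 + 20×70 + 19×30 = 4570.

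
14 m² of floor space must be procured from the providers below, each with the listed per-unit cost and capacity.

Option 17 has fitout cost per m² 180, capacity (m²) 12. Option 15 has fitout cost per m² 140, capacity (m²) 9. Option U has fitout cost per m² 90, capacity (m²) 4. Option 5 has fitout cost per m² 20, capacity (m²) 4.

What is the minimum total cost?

1280

Fill from the cheapest provider first.
Option 5 (20): use full 4 → 10 m² to go.
Take 4 from Option U at 90 → need 6 more.
Take 6 from Option 15 at 140 to finish.
Option 17: unused.
Cost = 4×20 + 4×90 + 6×140 = 1280.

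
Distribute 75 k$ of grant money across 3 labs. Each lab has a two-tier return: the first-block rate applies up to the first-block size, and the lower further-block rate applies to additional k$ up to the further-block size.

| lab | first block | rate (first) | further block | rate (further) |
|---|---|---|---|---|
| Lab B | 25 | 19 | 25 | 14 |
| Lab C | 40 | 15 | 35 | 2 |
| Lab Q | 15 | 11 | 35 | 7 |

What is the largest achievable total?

1215

Treat each block as its own option and order by rate: Lab B/first 19 > Lab C/first 15 > Lab B/second 14 > Lab Q/first 11 > Lab Q/second 7 > Lab C/second 2.
Lab B first at 19: fill all 25 → 50 left.
Lab C/first (15): +40 → 10 left.
Lab B/second: +10 of 25 at 14; pool empty.
Total = 19×25 + 15×40 + 14×10 = 1215.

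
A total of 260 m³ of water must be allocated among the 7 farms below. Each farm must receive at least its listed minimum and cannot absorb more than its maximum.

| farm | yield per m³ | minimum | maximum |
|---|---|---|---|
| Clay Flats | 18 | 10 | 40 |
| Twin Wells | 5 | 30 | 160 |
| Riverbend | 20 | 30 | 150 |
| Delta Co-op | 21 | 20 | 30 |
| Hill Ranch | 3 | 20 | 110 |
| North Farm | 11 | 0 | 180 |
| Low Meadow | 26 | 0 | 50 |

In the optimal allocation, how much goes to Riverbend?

Meeting every minimum uses 10+30+30+20+20+0+0 = 110 m³, leaving 150.
Order the farms by yield per m³: Low Meadow 26 > Delta Co-op 21 > Riverbend 20 > Clay Flats 18 > North Farm 11 > Twin Wells 5 > Hill Ranch 3.
Low Meadow takes 50 more to reach its cap of 50 ; 100 left.
Delta Co-op: +10 to 30 (cap) ; 90 left.
Riverbend has room for 120 more but only 90 remain, so it gets 120.

120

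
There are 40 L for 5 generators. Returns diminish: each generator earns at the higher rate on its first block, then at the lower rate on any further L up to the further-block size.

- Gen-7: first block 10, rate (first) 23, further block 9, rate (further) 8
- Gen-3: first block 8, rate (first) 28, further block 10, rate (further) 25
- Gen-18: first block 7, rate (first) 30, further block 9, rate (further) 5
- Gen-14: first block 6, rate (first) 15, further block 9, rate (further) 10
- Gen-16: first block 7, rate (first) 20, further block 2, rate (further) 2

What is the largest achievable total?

Treat each block as its own option and order by rate: Gen-18/first 30 > Gen-3/first 28 > Gen-3/second 25 > Gen-7/first 23 > Gen-16/first 20 > Gen-14/first 15 > Gen-14/second 10 > Gen-7/second 8 > Gen-18/second 5 > Gen-16/second 2.
Gen-18/first (30): +7 ; 33 left.
Gen-3/first (28): +8 ; 25 left.
Fill Gen-3 second block (10 at 25) ; 15 left.
Gen-7/first (23): +10 ; 5 left.
Gen-16/first: +5 of 7 at 20; pool empty.
Total = 30×7 + 28×8 + 25×10 + 23×10 + 20×5 = 1014.

1014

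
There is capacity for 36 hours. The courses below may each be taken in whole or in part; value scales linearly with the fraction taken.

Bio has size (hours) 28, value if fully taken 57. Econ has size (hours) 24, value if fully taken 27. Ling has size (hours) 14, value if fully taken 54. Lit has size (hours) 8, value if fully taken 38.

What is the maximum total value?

120.5

Best value per unit of size first: Lit 38/8≈4.75, Ling 54/14≈3.86, Bio 57/28≈2.04, Econ 27/24≈1.12.
Lit: take in full, 8 hours for value 38 → 28 left.
Take all of Ling (14 hours, value 54) → 14 hours left.
Only 14 hours remain; take 14/28 of Bio for value 57×14/28 = 28.5.
Total value = 120.5.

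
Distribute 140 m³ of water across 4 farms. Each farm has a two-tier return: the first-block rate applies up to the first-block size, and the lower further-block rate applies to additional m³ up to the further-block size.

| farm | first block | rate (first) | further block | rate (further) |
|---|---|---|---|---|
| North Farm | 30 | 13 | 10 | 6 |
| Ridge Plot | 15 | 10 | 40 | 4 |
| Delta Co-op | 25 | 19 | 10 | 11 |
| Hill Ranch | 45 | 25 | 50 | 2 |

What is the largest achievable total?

2330

Order all 8 blocks by rate: Hill Ranch/T1 25 > Delta Co-op/T1 19 > North Farm/T1 13 > Delta Co-op/T2 11 > Ridge Plot/T1 10 > North Farm/T2 6 > Ridge Plot/T2 4 > Hill Ranch/T2 2.
Fill Hill Ranch T1 block (45 at 25) → 95 left.
Delta Co-op/T1 (19): +25 → 70 left.
North Farm/T1 (13): +30 → 40 left.
Fill Delta Co-op T2 block (10 at 11) → 30 left.
Ridge Plot T1 at 10: fill all 15 → 15 left.
Fill North Farm T2 block (10 at 6) → 5 left.
5 remain; put them into Ridge Plot T2 at 4.
Total = 25×45 + 19×25 + 13×30 + 11×10 + 10×15 + 6×10 + 4×5 = 2330.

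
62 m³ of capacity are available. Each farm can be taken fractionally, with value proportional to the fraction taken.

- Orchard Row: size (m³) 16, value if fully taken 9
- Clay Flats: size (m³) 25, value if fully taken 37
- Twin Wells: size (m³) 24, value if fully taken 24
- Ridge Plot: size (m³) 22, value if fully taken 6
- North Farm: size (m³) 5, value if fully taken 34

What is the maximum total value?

99.5

Rank by value-to-size ratio: North Farm 34/5≈6.8, Clay Flats 37/25≈1.48, Twin Wells 24/24≈1, Orchard Row 9/16≈0.562, Ridge Plot 6/22≈0.273.
North Farm: take in full, 5 m³ for value 34 ; 57 left.
All 25 m³ of Clay Flats fit (value 37) ; 32 remain.
Twin Wells: take in full, 24 m³ for value 24 ; 8 left.
Fill the last 8 m³ with part of Orchard Row: 8/16 of it earns 4.5.
Total value = 99.5.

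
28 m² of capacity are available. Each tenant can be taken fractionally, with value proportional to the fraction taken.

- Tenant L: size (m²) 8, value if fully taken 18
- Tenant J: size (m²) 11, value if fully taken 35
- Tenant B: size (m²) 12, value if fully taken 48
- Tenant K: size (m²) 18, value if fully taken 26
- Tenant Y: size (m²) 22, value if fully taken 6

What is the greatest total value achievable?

94.25

Sort by value density: Tenant B 48/12≈4, Tenant J 35/11≈3.18, Tenant L 18/8≈2.25, Tenant K 26/18≈1.44, Tenant Y 6/22≈0.273.
All 12 m² of Tenant B fit (value 48) ; 16 remain.
Take all of Tenant J (11 m², value 35) ; 5 m² left.
Only 5 m² remain; take 5/8 of Tenant L for value 18×5/8 = 11.25.
Total value = 94.25.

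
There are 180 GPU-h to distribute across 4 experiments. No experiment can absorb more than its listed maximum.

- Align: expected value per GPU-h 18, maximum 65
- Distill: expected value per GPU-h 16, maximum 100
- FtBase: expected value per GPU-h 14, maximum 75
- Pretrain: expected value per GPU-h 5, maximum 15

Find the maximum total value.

Order the experiments by expected value per GPU-h: Align 18 > Distill 16 > FtBase 14 > Pretrain 5.
Align takes 65 to reach its cap of 65 ; 115 left.
Distill takes 100 to reach its cap of 100 ; 15 left.
FtBase: +15 (room for 75) → 15. Pool exhausted.
Total = 18×65 + 16×100 + 14×15 = 2980.

2980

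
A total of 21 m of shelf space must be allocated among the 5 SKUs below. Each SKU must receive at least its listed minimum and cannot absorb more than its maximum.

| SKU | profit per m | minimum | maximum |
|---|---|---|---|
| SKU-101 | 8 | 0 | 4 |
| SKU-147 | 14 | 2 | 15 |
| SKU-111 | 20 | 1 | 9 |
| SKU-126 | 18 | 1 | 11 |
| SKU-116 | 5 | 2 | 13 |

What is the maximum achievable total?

Meeting every minimum uses 0+2+1+1+2 = 6 m, leaving 15.
Highest profit per m first: SKU-111 20 > SKU-126 18 > SKU-147 14 > SKU-101 8 > SKU-116 5.
SKU-111: +8 to 9 (cap) ; 7 left.
SKU-126 has room for 10 more but only 7 remain, so it gets 8.
Total = 14×2 + 20×9 + 18×8 + 5×2 = 362.

362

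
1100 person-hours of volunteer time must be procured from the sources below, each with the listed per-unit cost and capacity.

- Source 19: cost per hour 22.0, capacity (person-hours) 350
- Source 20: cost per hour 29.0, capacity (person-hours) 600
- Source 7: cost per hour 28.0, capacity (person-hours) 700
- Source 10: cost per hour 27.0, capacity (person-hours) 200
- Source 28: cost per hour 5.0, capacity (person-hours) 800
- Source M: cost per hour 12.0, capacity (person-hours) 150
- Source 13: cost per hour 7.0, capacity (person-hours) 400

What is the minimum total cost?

Use sources in increasing cost order.
Source 28 at 5.0: take all 800 person-hours → 300 still needed.
Source 13 at 7.0: take 300 of its 400 → requirement met.
Source M, Source 19, Source 10, Source 7, Source 20: unused.
Cost = 800×5.0 + 300×7.0 = 6100.

6100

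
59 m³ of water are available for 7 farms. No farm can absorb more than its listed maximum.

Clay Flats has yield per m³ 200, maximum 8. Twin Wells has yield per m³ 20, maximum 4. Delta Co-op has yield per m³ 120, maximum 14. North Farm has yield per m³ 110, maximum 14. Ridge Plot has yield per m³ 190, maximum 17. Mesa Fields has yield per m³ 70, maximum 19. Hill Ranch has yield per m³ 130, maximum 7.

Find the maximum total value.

Order the farms by yield per m³: Clay Flats 200 > Ridge Plot 190 > Hill Ranch 130 > Delta Co-op 120 > North Farm 110 > Mesa Fields 70 > Twin Wells 20.
Give Clay Flats 8 to hit its cap of 8 → 51 left.
Ridge Plot takes 17 to reach its cap of 17 → 34 left.
Give Hill Ranch 7 to hit its cap of 7 → 27 left.
Delta Co-op takes 14 to reach its cap of 14 → 13 left.
North Farm: +13 (room for 14) → 13. Pool exhausted.
Total = 200×8 + 120×14 + 110×13 + 190×17 + 130×7 = 8850.

8850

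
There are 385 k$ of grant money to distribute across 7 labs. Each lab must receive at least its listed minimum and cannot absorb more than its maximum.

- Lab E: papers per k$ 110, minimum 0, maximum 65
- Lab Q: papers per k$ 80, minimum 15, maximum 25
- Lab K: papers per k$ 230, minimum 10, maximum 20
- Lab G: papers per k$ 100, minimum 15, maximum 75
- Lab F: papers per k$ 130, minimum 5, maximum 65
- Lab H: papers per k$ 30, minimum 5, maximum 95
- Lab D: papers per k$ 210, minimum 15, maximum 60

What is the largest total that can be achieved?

44550

Meeting every minimum uses 0+15+10+15+5+5+15 = 65 k$, leaving 320.
Rank by papers per k$: Lab K 230 > Lab D 210 > Lab F 130 > Lab E 110 > Lab G 100 > Lab Q 80 > Lab H 30.
Lab K: +10 to 20 (cap) — 310 left.
Lab D: +45 to 60 (cap) — 265 left.
Give Lab F 60 more to hit its cap of 65 — 205 left.
Give Lab E 65 more to hit its cap of 65 — 140 left.
Lab G: +60 to 75 (cap) — 80 left.
Lab Q takes 10 more to reach its cap of 25 — 70 left.
Lab H: +70 (room for 90) → 75. Pool exhausted.
Total = 110×65 + 80×25 + 230×20 + 100×75 + 130×65 + 30×75 + 210×60 = 44550.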